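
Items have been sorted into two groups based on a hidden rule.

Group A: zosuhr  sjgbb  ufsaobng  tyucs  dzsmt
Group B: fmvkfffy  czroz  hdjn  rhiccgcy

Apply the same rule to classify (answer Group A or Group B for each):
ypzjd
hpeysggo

Group B, Group A

One predicate separates the groups cleanly: contains 's'.
ypzjd: no 's' — fails this test, so Group B. hpeysggo: has 's' — checks out, so Group A.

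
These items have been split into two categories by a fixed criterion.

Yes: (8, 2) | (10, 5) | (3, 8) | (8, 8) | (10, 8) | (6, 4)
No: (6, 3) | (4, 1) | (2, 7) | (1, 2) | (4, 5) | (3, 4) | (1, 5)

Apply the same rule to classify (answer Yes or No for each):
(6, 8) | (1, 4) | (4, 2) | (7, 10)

The pattern is that an item is 'Yes' exactly when: sum ≥ 10.
Yes: (6, 8), since 6+8 = 14.
No: (1, 4), since 1+4 = 5.
No: (4, 2), since 4+2 = 6.
Yes: (7, 10), since 7+10 = 17.

Yes, No, No, Yes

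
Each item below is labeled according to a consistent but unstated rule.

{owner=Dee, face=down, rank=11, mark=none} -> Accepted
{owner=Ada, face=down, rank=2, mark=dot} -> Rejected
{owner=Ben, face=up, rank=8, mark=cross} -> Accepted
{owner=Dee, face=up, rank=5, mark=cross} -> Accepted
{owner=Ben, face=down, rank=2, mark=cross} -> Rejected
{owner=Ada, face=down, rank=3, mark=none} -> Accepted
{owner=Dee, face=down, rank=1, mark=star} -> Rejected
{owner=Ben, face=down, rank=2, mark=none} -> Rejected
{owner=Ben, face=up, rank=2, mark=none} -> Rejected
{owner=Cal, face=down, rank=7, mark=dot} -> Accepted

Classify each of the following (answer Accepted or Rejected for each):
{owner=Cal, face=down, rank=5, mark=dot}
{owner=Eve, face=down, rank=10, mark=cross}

'Accepted' ⟺ rank ≥ 3.
{owner=Cal, face=down, rank=5, mark=dot}: rank = 5, checks out → Accepted.
{owner=Eve, face=down, rank=10, mark=cross}: rank = 10, checks out → Accepted.

Accepted, Accepted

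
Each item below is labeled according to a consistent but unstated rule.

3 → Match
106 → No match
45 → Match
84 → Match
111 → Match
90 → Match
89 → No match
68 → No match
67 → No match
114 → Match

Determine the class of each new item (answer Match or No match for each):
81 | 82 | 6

Checking candidate rules against both groups, what survives is: multiple of 3.

Match, No match, Match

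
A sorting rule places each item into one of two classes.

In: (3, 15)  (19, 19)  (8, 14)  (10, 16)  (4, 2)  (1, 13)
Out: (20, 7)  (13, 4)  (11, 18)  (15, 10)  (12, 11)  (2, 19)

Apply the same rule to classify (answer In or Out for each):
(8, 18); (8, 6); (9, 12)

In, In, Out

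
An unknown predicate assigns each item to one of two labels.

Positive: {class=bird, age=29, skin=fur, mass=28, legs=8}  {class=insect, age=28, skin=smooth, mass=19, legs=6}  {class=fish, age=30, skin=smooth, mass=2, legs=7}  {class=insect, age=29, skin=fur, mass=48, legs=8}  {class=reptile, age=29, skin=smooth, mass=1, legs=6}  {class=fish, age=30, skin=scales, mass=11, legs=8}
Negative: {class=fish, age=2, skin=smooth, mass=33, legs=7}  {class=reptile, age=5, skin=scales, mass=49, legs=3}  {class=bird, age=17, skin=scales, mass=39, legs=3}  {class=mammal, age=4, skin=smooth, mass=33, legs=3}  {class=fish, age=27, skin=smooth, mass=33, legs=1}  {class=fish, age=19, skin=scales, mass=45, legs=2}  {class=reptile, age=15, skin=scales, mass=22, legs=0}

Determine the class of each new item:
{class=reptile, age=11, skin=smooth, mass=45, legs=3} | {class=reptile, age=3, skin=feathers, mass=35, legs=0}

Negative, Negative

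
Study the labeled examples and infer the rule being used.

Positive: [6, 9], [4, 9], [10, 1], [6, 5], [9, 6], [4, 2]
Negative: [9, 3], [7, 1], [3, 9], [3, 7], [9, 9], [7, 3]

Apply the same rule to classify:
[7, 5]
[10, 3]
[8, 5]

Negative, Positive, Positive

The distinguishing property — product is even — holds for all the 'Positive' cases and none of the 'Negative' cases.
Negative: [7, 5], since 7·5 = 35.
Positive: [10, 3], since 10·3 = 30.
Positive: [8, 5], since 8·5 = 40.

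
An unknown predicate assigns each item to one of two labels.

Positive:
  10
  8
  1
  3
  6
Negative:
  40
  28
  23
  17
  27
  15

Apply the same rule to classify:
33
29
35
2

Negative, Negative, Negative, Positive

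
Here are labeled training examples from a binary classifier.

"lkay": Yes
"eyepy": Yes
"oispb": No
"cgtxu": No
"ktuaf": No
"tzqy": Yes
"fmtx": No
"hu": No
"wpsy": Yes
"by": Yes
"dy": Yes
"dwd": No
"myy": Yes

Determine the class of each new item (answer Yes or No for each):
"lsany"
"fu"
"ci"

Yes, No, No

The rule appears to be: contains 'y'.
"lsany" — has 'y', hence Yes. "fu" — no 'y', hence No. "ci" — no 'y', hence No.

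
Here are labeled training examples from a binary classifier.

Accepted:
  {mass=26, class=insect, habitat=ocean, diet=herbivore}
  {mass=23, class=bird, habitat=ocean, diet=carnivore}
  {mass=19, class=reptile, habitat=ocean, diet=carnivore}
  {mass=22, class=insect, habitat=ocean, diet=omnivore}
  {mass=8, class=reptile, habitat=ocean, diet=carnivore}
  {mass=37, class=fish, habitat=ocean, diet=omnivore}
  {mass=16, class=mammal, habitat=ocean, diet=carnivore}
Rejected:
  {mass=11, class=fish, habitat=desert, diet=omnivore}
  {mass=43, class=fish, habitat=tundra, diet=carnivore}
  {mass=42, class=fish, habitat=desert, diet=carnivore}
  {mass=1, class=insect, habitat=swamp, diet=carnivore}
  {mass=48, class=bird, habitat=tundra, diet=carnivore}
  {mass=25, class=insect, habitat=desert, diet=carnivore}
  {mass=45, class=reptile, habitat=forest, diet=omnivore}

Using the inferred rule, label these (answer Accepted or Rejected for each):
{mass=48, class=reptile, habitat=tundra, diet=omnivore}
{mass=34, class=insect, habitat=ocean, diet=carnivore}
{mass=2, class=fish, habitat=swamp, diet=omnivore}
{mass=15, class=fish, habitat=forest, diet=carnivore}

Rejected, Accepted, Rejected, Rejected

All 'Accepted' examples share one property — habitat is ocean — and every 'Rejected' example lacks it.
{mass=48, class=reptile, habitat=tundra, diet=omnivore}: habitat is tundra, doesn't qualify → Rejected.
{mass=34, class=insect, habitat=ocean, diet=carnivore}: habitat is ocean, matches → Accepted.
{mass=2, class=fish, habitat=swamp, diet=omnivore}: habitat is swamp, doesn't qualify → Rejected.
{mass=15, class=fish, habitat=forest, diet=carnivore}: habitat is forest, doesn't qualify → Rejected.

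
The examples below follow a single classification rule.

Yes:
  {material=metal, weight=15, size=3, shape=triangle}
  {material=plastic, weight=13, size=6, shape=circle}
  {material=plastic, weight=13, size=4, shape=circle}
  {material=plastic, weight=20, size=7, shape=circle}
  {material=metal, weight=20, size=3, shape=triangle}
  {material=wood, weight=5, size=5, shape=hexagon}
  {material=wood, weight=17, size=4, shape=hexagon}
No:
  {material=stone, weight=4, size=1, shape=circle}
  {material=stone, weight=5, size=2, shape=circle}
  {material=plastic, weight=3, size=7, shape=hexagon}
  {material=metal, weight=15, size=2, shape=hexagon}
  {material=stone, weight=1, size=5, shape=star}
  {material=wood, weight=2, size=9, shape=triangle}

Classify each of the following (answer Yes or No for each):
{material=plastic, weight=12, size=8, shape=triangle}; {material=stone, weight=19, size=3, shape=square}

'Yes' ⟺ size ≥ 3 AND weight ≥ 4.

Yes, Yes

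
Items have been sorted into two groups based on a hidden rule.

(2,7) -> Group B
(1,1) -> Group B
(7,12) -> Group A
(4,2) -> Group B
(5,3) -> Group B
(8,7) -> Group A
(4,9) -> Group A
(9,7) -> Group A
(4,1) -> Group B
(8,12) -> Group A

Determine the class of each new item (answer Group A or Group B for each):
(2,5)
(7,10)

A rule that fits every label: sum ≥ 13 — true of each 'Group A' example, false of each 'Group B' one.
(2,5): 2+5 = 7 — does not satisfy this, so Group B.
(7,10): 7+10 = 17 — matches, so Group A.

Group B, Group A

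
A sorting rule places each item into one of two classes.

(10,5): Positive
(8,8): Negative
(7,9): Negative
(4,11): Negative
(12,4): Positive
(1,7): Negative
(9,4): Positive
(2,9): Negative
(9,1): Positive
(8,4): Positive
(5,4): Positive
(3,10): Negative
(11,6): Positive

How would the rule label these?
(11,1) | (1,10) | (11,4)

Positive, Negative, Positive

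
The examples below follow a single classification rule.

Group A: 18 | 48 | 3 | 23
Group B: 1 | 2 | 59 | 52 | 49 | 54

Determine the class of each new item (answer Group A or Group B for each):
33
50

The pattern is that an item is 'Group A' exactly when: ≡ 3 (mod 5).

Group A, Group B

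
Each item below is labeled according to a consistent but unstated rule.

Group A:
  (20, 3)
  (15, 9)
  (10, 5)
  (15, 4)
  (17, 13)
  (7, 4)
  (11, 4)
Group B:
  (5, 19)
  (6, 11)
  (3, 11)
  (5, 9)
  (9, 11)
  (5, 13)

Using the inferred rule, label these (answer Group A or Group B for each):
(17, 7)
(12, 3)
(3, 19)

The common property of the 'Group A' items is: first > second. No 'Group B' item has it.
(17, 7): 17 > 7, has this property → Group A. (12, 3): 12 > 3, has this property → Group A. (3, 19): 3 < 19, does not satisfy this → Group B.

Group A, Group A, Group B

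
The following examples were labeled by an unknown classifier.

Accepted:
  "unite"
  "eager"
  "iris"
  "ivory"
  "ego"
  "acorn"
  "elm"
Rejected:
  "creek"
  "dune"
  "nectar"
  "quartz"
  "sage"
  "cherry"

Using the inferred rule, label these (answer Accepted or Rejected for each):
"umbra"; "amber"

Accepted, Accepted

The pattern is that an item is 'Accepted' exactly when: starts with a vowel.
"umbra": starts with 'u' — meets the rule, so Accepted.
"amber": starts with 'a' — meets the rule, so Accepted.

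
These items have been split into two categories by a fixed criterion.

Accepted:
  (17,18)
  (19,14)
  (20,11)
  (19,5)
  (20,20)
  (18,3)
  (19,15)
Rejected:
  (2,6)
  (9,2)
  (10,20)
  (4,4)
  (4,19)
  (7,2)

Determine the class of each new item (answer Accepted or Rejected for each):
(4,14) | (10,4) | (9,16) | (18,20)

The distinguishing property — first ≥ 11 — holds for all the 'Accepted' cases and none of the 'Rejected' cases.
(4,14): Rejected (first 4).
(10,4): Rejected (first 10).
(9,16): Rejected (first 9).
(18,20): Accepted (first 18).

Rejected, Rejected, Rejected, Accepted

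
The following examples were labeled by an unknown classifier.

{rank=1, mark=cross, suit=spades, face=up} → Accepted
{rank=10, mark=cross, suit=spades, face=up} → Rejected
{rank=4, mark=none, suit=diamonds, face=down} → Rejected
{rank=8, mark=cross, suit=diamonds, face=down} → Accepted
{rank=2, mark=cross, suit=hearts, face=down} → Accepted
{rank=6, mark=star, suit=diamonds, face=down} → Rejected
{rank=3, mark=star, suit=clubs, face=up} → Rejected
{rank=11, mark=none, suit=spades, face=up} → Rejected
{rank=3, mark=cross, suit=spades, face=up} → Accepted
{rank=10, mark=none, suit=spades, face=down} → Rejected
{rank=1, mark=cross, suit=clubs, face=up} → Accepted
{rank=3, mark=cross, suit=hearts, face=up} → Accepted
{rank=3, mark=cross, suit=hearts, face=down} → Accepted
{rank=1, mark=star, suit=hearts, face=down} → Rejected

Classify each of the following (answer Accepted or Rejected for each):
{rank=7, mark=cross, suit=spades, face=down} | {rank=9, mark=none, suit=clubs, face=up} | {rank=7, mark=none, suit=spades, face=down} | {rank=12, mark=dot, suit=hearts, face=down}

Accepted, Rejected, Rejected, Rejected

A rule that fits every label: mark is cross AND rank ≤ 8 — true of each 'Accepted' example, false of each 'Rejected' one.
{rank=7, mark=cross, suit=spades, face=down}: mark is cross, rank = 7 — matches, so Accepted. {rank=9, mark=none, suit=clubs, face=up}: mark is none, rank = 9 — fails the rule, so Rejected. {rank=7, mark=none, suit=spades, face=down}: mark is none, rank = 7 — fails the rule, so Rejected. {rank=12, mark=dot, suit=hearts, face=down}: mark is dot, rank = 12 — fails the rule, so Rejected.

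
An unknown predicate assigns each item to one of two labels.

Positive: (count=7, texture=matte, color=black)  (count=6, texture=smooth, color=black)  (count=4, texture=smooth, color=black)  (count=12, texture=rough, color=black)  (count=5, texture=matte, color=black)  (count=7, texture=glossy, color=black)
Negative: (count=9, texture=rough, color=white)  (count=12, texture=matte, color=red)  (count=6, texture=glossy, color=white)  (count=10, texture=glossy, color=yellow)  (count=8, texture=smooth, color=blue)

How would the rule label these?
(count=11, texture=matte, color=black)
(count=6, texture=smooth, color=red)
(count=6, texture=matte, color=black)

Positive, Negative, Positive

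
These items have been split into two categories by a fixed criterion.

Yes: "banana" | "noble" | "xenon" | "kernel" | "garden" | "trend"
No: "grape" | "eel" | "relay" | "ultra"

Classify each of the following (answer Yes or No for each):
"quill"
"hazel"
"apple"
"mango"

Checking candidate rules against both groups, what survives is: contains 'n'.

No, No, No, Yes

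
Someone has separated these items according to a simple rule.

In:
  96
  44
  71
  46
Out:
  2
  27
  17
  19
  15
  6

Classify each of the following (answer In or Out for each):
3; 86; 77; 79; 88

Out, In, In, In, In

All 'In' examples share one property — at least 44 — and every 'Out' example lacks it.
3: 3 < 44 — lacks this property, so Out.
86: 86 ≥ 44 — matches, so In.
77: 77 ≥ 44 — matches, so In.
79: 79 ≥ 44 — matches, so In.
88: 88 ≥ 44 — matches, so In.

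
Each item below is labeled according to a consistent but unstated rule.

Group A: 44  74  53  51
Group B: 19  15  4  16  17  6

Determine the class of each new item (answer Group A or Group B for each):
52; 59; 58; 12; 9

The distinguishing property — at least 44 — holds for all the 'Group A' cases and none of the 'Group B' cases.
Group A: 52, since 52 ≥ 44. Group A: 59, since 59 ≥ 44. Group A: 58, since 58 ≥ 44. Group B: 12, since 12 < 44. Group B: 9, since 9 < 44.

Group A, Group A, Group A, Group B, Group B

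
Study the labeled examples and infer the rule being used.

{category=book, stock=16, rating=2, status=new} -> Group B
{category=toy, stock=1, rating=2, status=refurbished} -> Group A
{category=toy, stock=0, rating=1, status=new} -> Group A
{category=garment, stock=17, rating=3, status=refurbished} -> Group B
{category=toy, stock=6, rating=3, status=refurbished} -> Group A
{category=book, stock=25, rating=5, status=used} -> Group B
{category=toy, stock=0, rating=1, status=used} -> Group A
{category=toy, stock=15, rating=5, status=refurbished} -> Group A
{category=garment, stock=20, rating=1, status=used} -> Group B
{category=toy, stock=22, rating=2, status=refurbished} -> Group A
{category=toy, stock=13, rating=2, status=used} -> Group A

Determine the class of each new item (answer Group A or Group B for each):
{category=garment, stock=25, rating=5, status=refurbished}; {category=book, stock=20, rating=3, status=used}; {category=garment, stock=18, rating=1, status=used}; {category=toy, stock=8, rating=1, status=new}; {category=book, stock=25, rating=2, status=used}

The simplest hypothesis consistent with all the labels is: category is toy.
{category=garment, stock=25, rating=5, status=refurbished}: Group B (category is garment).
{category=book, stock=20, rating=3, status=used}: Group B (category is book).
{category=garment, stock=18, rating=1, status=used}: Group B (category is garment).
{category=toy, stock=8, rating=1, status=new}: Group A (category is toy).
{category=book, stock=25, rating=2, status=used}: Group B (category is book).

Group B, Group B, Group B, Group A, Group B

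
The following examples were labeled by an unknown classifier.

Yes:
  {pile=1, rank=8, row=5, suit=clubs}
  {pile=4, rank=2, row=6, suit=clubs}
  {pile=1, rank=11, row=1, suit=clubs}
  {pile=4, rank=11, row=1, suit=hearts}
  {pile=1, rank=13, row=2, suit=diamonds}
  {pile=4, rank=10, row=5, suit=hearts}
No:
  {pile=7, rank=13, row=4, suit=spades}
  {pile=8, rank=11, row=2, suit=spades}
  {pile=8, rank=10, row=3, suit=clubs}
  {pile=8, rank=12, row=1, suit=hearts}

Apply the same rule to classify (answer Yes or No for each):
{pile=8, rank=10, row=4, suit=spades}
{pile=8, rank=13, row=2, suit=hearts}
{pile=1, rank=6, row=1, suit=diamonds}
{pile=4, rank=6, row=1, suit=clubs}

No, No, Yes, Yes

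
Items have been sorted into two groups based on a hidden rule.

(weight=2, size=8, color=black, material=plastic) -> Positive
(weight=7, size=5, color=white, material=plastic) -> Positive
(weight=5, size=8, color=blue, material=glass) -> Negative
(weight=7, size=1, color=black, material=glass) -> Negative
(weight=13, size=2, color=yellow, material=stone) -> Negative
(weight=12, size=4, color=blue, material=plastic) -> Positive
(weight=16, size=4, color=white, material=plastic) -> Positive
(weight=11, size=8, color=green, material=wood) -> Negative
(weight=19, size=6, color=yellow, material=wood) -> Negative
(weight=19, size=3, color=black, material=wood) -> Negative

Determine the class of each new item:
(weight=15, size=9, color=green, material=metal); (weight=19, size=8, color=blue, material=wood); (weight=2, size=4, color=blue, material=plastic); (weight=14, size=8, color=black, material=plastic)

Every 'Positive' example satisfies: material is plastic. None of the 'Negative' examples do.
(weight=15, size=9, color=green, material=metal) → material is metal → Negative. (weight=19, size=8, color=blue, material=wood) → material is wood → Negative. (weight=2, size=4, color=blue, material=plastic) → material is plastic → Positive. (weight=14, size=8, color=black, material=plastic) → material is plastic → Positive.

Negative, Negative, Positive, Positive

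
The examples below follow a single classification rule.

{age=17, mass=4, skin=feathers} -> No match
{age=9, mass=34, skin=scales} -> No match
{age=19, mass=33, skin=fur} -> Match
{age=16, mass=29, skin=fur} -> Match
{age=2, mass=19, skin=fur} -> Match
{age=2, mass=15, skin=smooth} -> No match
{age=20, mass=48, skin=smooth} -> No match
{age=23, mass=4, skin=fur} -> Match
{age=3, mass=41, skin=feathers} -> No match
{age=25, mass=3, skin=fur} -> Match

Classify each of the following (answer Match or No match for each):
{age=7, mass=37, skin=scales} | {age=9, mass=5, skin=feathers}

A rule that fits every label: skin is fur — true of each 'Match' example, false of each 'No match' one.

No match, No match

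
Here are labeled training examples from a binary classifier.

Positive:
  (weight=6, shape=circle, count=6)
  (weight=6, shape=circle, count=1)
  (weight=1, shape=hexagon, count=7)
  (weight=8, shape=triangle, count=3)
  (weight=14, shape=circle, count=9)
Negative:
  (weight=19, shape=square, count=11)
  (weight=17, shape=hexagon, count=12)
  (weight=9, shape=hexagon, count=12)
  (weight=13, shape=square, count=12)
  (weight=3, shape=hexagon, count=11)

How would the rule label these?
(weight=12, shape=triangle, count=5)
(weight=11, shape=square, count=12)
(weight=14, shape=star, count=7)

Positive, Negative, Positive

The simplest hypothesis consistent with all the labels is: count ≤ 9.
(weight=12, shape=triangle, count=5): Positive (count = 5). (weight=11, shape=square, count=12): Negative (count = 12). (weight=14, shape=star, count=7): Positive (count = 7).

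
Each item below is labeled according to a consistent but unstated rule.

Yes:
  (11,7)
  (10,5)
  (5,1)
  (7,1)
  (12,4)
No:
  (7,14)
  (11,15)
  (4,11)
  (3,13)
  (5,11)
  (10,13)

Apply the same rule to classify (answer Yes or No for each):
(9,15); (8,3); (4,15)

Rule: first > second. This holds for each 'Yes' example and fails for each 'No' one.
(9,15): 9 < 15, does not fit → No.
(8,3): 8 > 3, matches → Yes.
(4,15): 4 < 15, does not fit → No.

No, Yes, No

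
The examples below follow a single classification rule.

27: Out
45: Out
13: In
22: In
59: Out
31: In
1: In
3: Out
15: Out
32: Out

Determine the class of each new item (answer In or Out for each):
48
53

Out, Out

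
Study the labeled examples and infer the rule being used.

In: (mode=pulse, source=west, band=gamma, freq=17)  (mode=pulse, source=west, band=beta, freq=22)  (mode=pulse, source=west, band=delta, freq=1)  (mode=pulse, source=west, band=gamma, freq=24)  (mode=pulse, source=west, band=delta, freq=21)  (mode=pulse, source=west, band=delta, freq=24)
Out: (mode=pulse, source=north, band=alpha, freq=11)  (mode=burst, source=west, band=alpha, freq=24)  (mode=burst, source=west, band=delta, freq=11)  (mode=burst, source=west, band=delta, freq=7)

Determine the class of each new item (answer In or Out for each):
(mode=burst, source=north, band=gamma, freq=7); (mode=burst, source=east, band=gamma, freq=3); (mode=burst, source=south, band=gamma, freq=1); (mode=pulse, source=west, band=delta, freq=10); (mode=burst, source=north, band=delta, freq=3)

Out, Out, Out, In, Out

The distinguishing property — source is west AND mode is pulse — holds for all the 'In' cases and none of the 'Out' cases.
(mode=burst, source=north, band=gamma, freq=7): Out (source is north, mode is burst).
(mode=burst, source=east, band=gamma, freq=3): Out (source is east, mode is burst).
(mode=burst, source=south, band=gamma, freq=1): Out (source is south, mode is burst).
(mode=pulse, source=west, band=delta, freq=10): In (source is west, mode is pulse).
(mode=burst, source=north, band=delta, freq=3): Out (source is north, mode is burst).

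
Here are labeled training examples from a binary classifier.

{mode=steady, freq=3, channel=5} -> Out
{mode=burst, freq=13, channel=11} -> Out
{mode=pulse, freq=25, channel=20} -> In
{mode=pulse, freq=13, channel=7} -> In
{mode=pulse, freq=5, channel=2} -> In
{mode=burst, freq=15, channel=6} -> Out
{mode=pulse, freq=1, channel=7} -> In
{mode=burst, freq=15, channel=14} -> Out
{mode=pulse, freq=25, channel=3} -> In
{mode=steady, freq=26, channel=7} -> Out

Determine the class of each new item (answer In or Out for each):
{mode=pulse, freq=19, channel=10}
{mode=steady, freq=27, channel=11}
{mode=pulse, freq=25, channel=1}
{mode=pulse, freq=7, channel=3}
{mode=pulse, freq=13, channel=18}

In, Out, In, In, In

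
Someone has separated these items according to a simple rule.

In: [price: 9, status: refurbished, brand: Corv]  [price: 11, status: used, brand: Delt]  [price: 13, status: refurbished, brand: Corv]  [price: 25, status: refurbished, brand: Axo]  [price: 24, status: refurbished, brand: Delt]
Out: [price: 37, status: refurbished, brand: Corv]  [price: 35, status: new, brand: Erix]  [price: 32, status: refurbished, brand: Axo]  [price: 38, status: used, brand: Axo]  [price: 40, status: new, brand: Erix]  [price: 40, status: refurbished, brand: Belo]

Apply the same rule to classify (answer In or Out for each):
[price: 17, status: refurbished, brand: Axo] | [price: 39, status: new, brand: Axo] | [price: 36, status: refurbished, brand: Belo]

In, Out, Out

'In' ⟺ price ≤ 25.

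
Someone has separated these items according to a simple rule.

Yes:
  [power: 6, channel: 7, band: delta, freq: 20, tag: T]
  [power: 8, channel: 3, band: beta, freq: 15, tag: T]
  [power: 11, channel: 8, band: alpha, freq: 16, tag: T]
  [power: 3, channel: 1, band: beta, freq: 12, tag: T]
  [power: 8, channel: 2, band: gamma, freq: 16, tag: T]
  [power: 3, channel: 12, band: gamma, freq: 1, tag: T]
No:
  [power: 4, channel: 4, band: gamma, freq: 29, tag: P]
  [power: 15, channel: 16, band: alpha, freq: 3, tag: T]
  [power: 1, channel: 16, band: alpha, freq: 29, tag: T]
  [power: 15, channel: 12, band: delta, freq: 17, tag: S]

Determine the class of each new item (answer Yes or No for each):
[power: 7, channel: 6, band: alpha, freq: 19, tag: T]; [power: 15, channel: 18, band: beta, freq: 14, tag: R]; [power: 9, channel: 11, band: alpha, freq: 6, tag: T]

The distinguishing property — tag is T AND channel ≤ 12 — holds for all the 'Yes' cases and none of the 'No' cases.
[power: 7, channel: 6, band: alpha, freq: 19, tag: T]: tag is T, channel = 6, qualifies → Yes. [power: 15, channel: 18, band: beta, freq: 14, tag: R]: tag is R, channel = 18, doesn't match → No. [power: 9, channel: 11, band: alpha, freq: 6, tag: T]: tag is T, channel = 11, qualifies → Yes.

Yes, No, Yes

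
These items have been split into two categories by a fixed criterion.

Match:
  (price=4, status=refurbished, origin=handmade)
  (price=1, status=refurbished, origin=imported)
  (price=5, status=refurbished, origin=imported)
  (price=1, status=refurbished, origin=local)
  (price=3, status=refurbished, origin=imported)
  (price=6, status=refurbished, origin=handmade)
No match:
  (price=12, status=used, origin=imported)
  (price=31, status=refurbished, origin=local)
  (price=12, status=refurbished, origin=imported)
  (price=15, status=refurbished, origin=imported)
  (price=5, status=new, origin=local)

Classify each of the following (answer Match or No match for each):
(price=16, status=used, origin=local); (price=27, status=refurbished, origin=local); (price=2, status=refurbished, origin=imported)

The rule appears to be: status is refurbished AND price ≤ 6.
(price=16, status=used, origin=local) — status is used, price = 16, hence No match.
(price=27, status=refurbished, origin=local) — status is refurbished, price = 27, hence No match.
(price=2, status=refurbished, origin=imported) — status is refurbished, price = 2, hence Match.

No match, No match, Match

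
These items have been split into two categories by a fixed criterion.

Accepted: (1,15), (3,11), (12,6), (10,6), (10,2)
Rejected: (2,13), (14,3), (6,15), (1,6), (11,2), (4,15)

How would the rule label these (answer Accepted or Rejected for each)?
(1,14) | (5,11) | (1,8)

Every 'Accepted' example satisfies: sum is even. None of the 'Rejected' examples do.
Rejected: (1,14), since 1+14 = 15. Accepted: (5,11), since 5+11 = 16. Rejected: (1,8), since 1+8 = 9.

Rejected, Accepted, Rejected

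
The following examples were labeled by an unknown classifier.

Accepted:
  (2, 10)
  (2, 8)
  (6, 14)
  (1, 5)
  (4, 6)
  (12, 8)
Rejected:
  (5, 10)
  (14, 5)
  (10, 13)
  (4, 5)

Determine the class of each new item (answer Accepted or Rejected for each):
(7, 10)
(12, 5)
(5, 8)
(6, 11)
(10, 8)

Rejected, Rejected, Rejected, Rejected, Accepted

All 'Accepted' examples share one property — sum is even — and every 'Rejected' example lacks it.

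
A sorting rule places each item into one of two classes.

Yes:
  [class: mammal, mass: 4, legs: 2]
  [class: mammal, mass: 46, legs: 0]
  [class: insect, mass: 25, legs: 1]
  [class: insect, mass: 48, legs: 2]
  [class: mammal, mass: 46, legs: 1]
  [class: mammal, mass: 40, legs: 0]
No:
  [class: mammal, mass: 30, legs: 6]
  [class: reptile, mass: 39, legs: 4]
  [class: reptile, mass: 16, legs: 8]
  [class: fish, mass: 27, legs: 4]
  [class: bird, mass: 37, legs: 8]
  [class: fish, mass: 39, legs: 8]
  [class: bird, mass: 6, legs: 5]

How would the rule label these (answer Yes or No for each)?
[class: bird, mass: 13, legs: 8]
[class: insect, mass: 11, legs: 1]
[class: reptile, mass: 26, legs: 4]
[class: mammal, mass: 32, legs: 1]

No, Yes, No, Yes

One predicate separates the groups cleanly: legs ≤ 2.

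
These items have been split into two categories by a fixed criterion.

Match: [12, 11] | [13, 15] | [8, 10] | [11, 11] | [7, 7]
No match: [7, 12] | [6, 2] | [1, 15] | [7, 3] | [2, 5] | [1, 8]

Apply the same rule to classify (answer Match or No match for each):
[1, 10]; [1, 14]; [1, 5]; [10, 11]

The rule appears to be: |first − second| ≤ 2.
[1, 10]: |1−10| = 9 — fails the rule, so No match.
[1, 14]: |1−14| = 13 — fails the rule, so No match.
[1, 5]: |1−5| = 4 — fails the rule, so No match.
[10, 11]: |10−11| = 1 — meets the rule, so Match.

No match, No match, No match, Match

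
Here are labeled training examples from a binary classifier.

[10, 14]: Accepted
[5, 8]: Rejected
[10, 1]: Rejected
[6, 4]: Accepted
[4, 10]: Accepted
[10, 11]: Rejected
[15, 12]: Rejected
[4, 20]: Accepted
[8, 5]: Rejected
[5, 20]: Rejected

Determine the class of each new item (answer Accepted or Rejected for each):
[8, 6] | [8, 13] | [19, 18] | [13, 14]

Looking at the examples, the only property every 'Accepted' case has and every 'Rejected' case lacks is: sum is even.
[8, 6] → 8+6 = 14 → Accepted.
[8, 13] → 8+13 = 21 → Rejected.
[19, 18] → 19+18 = 37 → Rejected.
[13, 14] → 13+14 = 27 → Rejected.

Accepted, Rejected, Rejected, Rejected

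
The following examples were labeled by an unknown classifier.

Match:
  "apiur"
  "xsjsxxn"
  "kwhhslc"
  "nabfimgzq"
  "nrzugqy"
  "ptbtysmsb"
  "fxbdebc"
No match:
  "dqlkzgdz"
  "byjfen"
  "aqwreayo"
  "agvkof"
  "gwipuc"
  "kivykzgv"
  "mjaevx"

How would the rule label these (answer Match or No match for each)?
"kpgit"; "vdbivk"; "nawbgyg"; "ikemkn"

One predicate separates the groups cleanly: odd length.
"kpgit": length 5, has this property → Match.
"vdbivk": length 6, doesn't match → No match.
"nawbgyg": length 7, has this property → Match.
"ikemkn": length 6, doesn't match → No match.

Match, No match, Match, No match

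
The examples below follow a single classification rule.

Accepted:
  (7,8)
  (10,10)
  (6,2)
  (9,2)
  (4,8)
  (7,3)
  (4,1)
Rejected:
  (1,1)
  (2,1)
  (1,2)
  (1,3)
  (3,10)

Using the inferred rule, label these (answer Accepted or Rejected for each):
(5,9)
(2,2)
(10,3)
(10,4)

One predicate separates the groups cleanly: first ≥ 4.
(5,9): first 5, qualifies → Accepted. (2,2): first 2, lacks this property → Rejected. (10,3): first 10, qualifies → Accepted. (10,4): first 10, qualifies → Accepted.

Accepted, Rejected, Accepted, Accepted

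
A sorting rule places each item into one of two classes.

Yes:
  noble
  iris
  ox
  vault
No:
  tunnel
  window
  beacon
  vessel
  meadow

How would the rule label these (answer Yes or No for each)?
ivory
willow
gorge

Yes, No, Yes

All 'Yes' examples share one property — length ≤ 5 — and every 'No' example lacks it.
Yes: ivory, since length 5. No: willow, since length 6. Yes: gorge, since length 5.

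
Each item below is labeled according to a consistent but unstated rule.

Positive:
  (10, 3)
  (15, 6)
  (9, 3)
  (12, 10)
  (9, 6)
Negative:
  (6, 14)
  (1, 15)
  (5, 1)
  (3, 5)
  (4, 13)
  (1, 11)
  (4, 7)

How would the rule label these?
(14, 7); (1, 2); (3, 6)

One predicate separates the groups cleanly: first ≥ 7.
(14, 7): Positive (first 14). (1, 2): Negative (first 1). (3, 6): Negative (first 3).

Positive, Negative, Negative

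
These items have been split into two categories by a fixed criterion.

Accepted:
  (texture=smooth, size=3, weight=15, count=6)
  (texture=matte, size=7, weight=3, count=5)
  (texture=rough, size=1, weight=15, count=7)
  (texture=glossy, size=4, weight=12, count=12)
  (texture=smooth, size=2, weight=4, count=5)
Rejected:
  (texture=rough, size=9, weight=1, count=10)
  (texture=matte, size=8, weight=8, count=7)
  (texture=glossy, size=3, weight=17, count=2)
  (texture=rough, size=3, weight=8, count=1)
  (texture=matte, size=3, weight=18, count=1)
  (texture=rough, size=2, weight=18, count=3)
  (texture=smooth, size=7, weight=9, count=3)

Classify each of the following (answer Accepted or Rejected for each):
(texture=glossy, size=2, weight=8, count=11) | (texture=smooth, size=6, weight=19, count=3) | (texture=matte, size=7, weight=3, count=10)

Accepted, Rejected, Accepted

The pattern is that an item is 'Accepted' exactly when: size ≤ 7 AND count ≥ 5.
(texture=glossy, size=2, weight=8, count=11) — size = 2, count = 11, hence Accepted. (texture=smooth, size=6, weight=19, count=3) — size = 6, count = 3, hence Rejected. (texture=matte, size=7, weight=3, count=10) — size = 7, count = 10, hence Accepted.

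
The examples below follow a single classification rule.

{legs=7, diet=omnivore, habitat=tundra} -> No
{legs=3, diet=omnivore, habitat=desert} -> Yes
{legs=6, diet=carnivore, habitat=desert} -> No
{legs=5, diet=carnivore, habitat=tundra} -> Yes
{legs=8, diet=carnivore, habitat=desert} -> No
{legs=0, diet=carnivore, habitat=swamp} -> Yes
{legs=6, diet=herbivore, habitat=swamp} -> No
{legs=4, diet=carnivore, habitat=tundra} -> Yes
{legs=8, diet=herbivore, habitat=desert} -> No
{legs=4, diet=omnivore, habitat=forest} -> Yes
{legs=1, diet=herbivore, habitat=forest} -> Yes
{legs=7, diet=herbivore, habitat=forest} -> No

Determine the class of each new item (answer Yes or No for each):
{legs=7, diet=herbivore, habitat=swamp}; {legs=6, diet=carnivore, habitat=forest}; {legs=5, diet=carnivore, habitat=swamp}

No, No, Yes

The pattern is that an item is 'Yes' exactly when: legs ≤ 5.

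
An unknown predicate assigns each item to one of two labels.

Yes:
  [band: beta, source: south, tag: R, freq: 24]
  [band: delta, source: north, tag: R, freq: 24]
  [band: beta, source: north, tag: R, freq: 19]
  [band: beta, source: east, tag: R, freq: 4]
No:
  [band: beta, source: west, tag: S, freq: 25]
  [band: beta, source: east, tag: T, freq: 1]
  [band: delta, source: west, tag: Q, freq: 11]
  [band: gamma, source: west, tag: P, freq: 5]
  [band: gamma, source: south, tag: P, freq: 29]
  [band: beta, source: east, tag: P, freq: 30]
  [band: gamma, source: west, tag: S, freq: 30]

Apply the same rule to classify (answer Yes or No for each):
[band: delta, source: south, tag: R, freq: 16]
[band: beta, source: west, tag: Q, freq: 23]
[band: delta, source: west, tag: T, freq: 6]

'Yes' ⟺ tag is R.
[band: delta, source: south, tag: R, freq: 16]: Yes (tag is R).
[band: beta, source: west, tag: Q, freq: 23]: No (tag is Q).
[band: delta, source: west, tag: T, freq: 6]: No (tag is T).

Yes, No, No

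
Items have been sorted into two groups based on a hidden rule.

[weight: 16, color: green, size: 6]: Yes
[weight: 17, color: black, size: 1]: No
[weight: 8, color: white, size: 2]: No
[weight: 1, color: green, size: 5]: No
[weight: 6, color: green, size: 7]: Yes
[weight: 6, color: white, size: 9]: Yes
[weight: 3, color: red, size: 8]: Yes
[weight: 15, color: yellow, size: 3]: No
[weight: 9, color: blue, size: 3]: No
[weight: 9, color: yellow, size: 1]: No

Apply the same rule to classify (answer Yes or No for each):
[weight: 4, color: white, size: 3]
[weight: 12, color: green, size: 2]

Rule: size ≥ 6. This holds for each 'Yes' example and fails for each 'No' one.
[weight: 4, color: white, size: 3] — size = 3, hence No. [weight: 12, color: green, size: 2] — size = 2, hence No.

No, No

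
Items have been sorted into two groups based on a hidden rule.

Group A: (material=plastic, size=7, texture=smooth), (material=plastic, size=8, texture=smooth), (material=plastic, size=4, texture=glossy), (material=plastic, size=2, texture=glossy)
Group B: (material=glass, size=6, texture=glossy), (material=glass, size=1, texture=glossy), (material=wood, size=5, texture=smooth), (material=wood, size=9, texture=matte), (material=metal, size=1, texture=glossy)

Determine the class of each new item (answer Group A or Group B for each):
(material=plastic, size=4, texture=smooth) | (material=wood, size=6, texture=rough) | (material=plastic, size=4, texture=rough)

Every 'Group A' example satisfies: material is plastic. None of the 'Group B' examples do.
Group A: (material=plastic, size=4, texture=smooth), since material is plastic.
Group B: (material=wood, size=6, texture=rough), since material is wood.
Group A: (material=plastic, size=4, texture=rough), since material is plastic.

Group A, Group B, Group A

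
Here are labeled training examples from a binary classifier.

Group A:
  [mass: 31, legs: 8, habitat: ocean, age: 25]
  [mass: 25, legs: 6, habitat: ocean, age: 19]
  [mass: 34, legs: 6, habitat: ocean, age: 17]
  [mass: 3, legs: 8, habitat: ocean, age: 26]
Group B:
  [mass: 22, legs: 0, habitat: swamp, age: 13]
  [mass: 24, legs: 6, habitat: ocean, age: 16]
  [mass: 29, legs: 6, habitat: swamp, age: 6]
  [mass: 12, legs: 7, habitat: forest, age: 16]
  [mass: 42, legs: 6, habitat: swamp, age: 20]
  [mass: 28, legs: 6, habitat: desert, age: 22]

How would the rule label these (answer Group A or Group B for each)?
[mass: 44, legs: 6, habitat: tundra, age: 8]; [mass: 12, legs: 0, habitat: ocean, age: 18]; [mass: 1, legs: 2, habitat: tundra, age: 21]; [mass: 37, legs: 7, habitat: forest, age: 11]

'Group A' ⟺ habitat is ocean AND age ≥ 17.

Group B, Group A, Group B, Group B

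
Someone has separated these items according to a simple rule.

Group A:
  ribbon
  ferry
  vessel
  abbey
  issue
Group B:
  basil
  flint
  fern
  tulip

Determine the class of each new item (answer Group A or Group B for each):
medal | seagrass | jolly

Group B, Group A, Group A

The common property of the 'Group A' items is: has a double letter. No 'Group B' item has it.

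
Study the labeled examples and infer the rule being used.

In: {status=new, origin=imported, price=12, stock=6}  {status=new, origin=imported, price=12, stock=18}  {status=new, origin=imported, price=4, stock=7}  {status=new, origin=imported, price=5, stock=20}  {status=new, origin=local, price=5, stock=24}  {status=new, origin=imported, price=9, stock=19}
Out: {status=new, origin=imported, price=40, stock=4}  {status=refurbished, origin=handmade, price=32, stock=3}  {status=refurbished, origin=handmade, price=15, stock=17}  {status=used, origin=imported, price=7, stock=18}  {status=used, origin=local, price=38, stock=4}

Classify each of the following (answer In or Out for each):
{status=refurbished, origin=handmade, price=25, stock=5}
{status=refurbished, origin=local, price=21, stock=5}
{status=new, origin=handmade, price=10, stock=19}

Out, Out, In

A rule that fits every label: status is new AND stock ≥ 6 — true of each 'In' example, false of each 'Out' one.
Out: {status=refurbished, origin=handmade, price=25, stock=5}, since status is refurbished, stock = 5. Out: {status=refurbished, origin=local, price=21, stock=5}, since status is refurbished, stock = 5. In: {status=new, origin=handmade, price=10, stock=19}, since status is new, stock = 19.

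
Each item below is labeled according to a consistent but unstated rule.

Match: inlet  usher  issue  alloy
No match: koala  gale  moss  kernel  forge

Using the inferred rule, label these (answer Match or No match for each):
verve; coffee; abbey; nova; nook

The pattern is that an item is 'Match' exactly when: starts with a vowel.
No match: verve, since starts with 'v'.
No match: coffee, since starts with 'c'.
Match: abbey, since starts with 'a'.
No match: nova, since starts with 'n'.
No match: nook, since starts with 'n'.

No match, No match, Match, No match, No match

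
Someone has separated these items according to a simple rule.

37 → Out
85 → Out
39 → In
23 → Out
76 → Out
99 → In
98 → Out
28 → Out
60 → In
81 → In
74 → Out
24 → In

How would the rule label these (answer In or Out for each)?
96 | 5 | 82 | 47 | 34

In, Out, Out, Out, Out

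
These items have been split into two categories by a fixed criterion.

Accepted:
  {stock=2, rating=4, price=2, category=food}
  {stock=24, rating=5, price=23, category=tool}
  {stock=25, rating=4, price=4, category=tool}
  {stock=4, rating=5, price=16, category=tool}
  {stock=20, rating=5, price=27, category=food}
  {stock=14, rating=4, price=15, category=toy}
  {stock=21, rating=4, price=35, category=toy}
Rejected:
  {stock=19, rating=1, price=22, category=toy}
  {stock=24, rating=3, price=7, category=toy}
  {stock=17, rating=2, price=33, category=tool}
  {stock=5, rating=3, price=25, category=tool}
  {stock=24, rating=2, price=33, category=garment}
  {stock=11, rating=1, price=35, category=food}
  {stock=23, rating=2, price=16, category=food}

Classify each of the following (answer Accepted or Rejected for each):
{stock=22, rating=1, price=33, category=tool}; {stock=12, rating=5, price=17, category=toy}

Rejected, Accepted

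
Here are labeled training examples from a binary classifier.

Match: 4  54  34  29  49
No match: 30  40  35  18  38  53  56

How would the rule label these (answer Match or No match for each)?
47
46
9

No match, No match, Match

The common property of the 'Match' items is: ≡ 4 (mod 5). No 'No match' item has it.
47 → 47 mod 5 = 2 → No match. 46 → 46 mod 5 = 1 → No match. 9 → 9 mod 5 = 4 → Match.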